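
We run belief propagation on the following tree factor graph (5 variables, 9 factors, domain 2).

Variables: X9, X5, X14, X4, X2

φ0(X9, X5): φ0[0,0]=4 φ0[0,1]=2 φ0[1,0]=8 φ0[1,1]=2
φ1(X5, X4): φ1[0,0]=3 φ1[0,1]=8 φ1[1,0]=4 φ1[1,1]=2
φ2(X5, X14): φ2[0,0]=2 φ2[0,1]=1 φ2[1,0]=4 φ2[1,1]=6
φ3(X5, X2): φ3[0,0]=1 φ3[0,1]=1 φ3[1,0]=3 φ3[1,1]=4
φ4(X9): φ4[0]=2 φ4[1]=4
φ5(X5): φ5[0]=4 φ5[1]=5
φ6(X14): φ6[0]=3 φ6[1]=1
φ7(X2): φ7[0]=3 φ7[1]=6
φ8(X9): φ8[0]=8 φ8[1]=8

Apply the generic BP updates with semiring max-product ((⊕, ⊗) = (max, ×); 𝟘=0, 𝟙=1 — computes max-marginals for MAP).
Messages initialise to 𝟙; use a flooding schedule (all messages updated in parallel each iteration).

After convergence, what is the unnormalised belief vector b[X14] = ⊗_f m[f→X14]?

init: all messages = 𝟙 over 2 values
r1 m[φ0→X9] = [4, 8]
r1 m[φ0→X5] = [8, 2]
r1 m[φ1→X5] = [8, 4]
r1 m[φ1→X4] = [4, 8]
r1 m[φ2→X5] = [2, 6]
r1 m[φ2→X14] = [4, 6]
r1 m[φ3→X5] = [1, 4]
r1 m[φ3→X2] = [3, 4]
r1 m[φ4→X9] = [2, 4]
r1 m[φ5→X5] = [4, 5]
r1 m[φ6→X14] = [3, 1]
r1 m[φ7→X2] = [3, 6]
r1 m[φ8→X9] = [8, 8]
r1 m[X9→φ0] = [1, 1]
r1 m[X9→φ4] = [1, 1]
r1 m[X9→φ8] = [1, 1]
r1 m[X5→φ0] = [1, 1]
r1 m[X5→φ1] = [1, 1]
r1 m[X5→φ2] = [1, 1]
r1 m[X5→φ3] = [1, 1]
r1 m[X5→φ5] = [1, 1]
r1 m[X14→φ2] = [1, 1]
r1 m[X14→φ6] = [1, 1]
r1 m[X4→φ1] = [1, 1]
r1 m[X2→φ3] = [1, 1]
r1 m[X2→φ7] = [1, 1]
r2 m[φ0→X9] = [4, 8]
r2 m[φ0→X5] = [8, 2]
r2 m[φ1→X5] = [8, 4]
r2 m[φ1→X4] = [4, 8]
r2 m[φ2→X5] = [2, 6]
r2 m[φ2→X14] = [4, 6]
r2 m[φ3→X5] = [1, 4]
r2 m[φ3→X2] = [3, 4]
r2 m[φ4→X9] = [2, 4]
r2 m[φ5→X5] = [4, 5]
r2 m[φ6→X14] = [3, 1]
r2 m[φ7→X2] = [3, 6]
r2 m[φ8→X9] = [8, 8]
r2 m[X9→φ0] = [16, 32]
r2 m[X9→φ4] = [32, 64]
r2 m[X9→φ8] = [8, 32]
r2 m[X5→φ0] = [64, 480]
r2 m[X5→φ1] = [64, 240]
r2 m[X5→φ2] = [256, 160]
r2 m[X5→φ3] = [512, 240]
r2 m[X5→φ5] = [128, 192]
r2 m[X14→φ2] = [3, 1]
r2 m[X14→φ6] = [4, 6]
r2 m[X4→φ1] = [1, 1]
r2 m[X2→φ3] = [3, 6]
r2 m[X2→φ7] = [3, 4]
r3 m[φ0→X9] = [960, 960]
r3 m[φ0→X5] = [256, 64]
r3 m[φ1→X5] = [8, 4]
r3 m[φ1→X4] = [960, 512]
r3 m[φ2→X5] = [6, 12]
r3 m[φ2→X14] = [640, 960]
r3 m[φ3→X5] = [6, 24]
r3 m[φ3→X2] = [720, 960]
r3 m[φ4→X9] = [2, 4]
r3 m[φ5→X5] = [4, 5]
r3 m[φ6→X14] = [3, 1]
r3 m[φ7→X2] = [3, 6]
r3 m[φ8→X9] = [8, 8]
r3 m[X9→φ0] = [16, 32]
r3 m[X9→φ4] = [32, 64]
r3 m[X9→φ8] = [8, 32]
r3 m[X5→φ0] = [64, 480]
r3 m[X5→φ1] = [64, 240]
r3 m[X5→φ2] = [256, 160]
r3 m[X5→φ3] = [512, 240]
r3 m[X5→φ5] = [128, 192]
r3 m[X14→φ2] = [3, 1]
r3 m[X14→φ6] = [4, 6]
r3 m[X4→φ1] = [1, 1]
r3 m[X2→φ3] = [3, 6]
r3 m[X2→φ7] = [3, 4]
r4 m[φ0→X9] = [960, 960]
r4 m[φ0→X5] = [256, 64]
r4 m[φ1→X5] = [8, 4]
r4 m[φ1→X4] = [960, 512]
r4 m[φ2→X5] = [6, 12]
r4 m[φ2→X14] = [640, 960]
r4 m[φ3→X5] = [6, 24]
r4 m[φ3→X2] = [720, 960]
r4 m[φ4→X9] = [2, 4]
r4 m[φ5→X5] = [4, 5]
r4 m[φ6→X14] = [3, 1]
r4 m[φ7→X2] = [3, 6]
r4 m[φ8→X9] = [8, 8]
r4 m[X9→φ0] = [16, 32]
r4 m[X9→φ4] = [7680, 7680]
r4 m[X9→φ8] = [1920, 3840]
r4 m[X5→φ0] = [1152, 5760]
r4 m[X5→φ1] = [36864, 92160]
r4 m[X5→φ2] = [49152, 30720]
r4 m[X5→φ3] = [49152, 15360]
r4 m[X5→φ5] = [73728, 73728]
r4 m[X14→φ2] = [3, 1]
r4 m[X14→φ6] = [640, 960]
r4 m[X4→φ1] = [1, 1]
r4 m[X2→φ3] = [3, 6]
r4 m[X2→φ7] = [720, 960]
r5 m[φ0→X9] = [11520, 11520]
r5 m[φ0→X5] = [256, 64]
r5 m[φ1→X5] = [8, 4]
r5 m[φ1→X4] = [368640, 294912]
r5 m[φ2→X5] = [6, 12]
r5 m[φ2→X14] = [122880, 184320]
r5 m[φ3→X5] = [6, 24]
r5 m[φ3→X2] = [49152, 61440]
r5 m[φ4→X9] = [2, 4]
r5 m[φ5→X5] = [4, 5]
r5 m[φ6→X14] = [3, 1]
r5 m[φ7→X2] = [3, 6]
r5 m[φ8→X9] = [8, 8]
r5 m[X9→φ0] = [16, 32]
r5 m[X9→φ4] = [7680, 7680]
r5 m[X9→φ8] = [1920, 3840]
r5 m[X5→φ0] = [1152, 5760]
r5 m[X5→φ1] = [36864, 92160]
r5 m[X5→φ2] = [49152, 30720]
r5 m[X5→φ3] = [49152, 15360]
r5 m[X5→φ5] = [73728, 73728]
r5 m[X14→φ2] = [3, 1]
r5 m[X14→φ6] = [640, 960]
r5 m[X4→φ1] = [1, 1]
r5 m[X2→φ3] = [3, 6]
r5 m[X2→φ7] = [720, 960]
r6 m[φ0→X9] = [11520, 11520]
r6 m[φ0→X5] = [256, 64]
r6 m[φ1→X5] = [8, 4]
r6 m[φ1→X4] = [368640, 294912]
r6 m[φ2→X5] = [6, 12]
r6 m[φ2→X14] = [122880, 184320]
r6 m[φ3→X5] = [6, 24]
r6 m[φ3→X2] = [49152, 61440]
r6 m[φ4→X9] = [2, 4]
r6 m[φ5→X5] = [4, 5]
r6 m[φ6→X14] = [3, 1]
r6 m[φ7→X2] = [3, 6]
r6 m[φ8→X9] = [8, 8]
r6 m[X9→φ0] = [16, 32]
r6 m[X9→φ4] = [92160, 92160]
r6 m[X9→φ8] = [23040, 46080]
r6 m[X5→φ0] = [1152, 5760]
r6 m[X5→φ1] = [36864, 92160]
r6 m[X5→φ2] = [49152, 30720]
r6 m[X5→φ3] = [49152, 15360]
r6 m[X5→φ5] = [73728, 73728]
r6 m[X14→φ2] = [3, 1]
r6 m[X14→φ6] = [122880, 184320]
r6 m[X4→φ1] = [1, 1]
r6 m[X2→φ3] = [3, 6]
r6 m[X2→φ7] = [49152, 61440]
r7 m[φ0→X9] = [11520, 11520]
r7 m[φ0→X5] = [256, 64]
r7 m[φ1→X5] = [8, 4]
r7 m[φ1→X4] = [368640, 294912]
r7 m[φ2→X5] = [6, 12]
r7 m[φ2→X14] = [122880, 184320]
r7 m[φ3→X5] = [6, 24]
r7 m[φ3→X2] = [49152, 61440]
r7 m[φ4→X9] = [2, 4]
r7 m[φ5→X5] = [4, 5]
r7 m[φ6→X14] = [3, 1]
r7 m[φ7→X2] = [3, 6]
r7 m[φ8→X9] = [8, 8]
r7 m[X9→φ0] = [16, 32]
r7 m[X9→φ4] = [92160, 92160]
r7 m[X9→φ8] = [23040, 46080]
r7 m[X5→φ0] = [1152, 5760]
r7 m[X5→φ1] = [36864, 92160]
r7 m[X5→φ2] = [49152, 30720]
r7 m[X5→φ3] = [49152, 15360]
r7 m[X5→φ5] = [73728, 73728]
r7 m[X14→φ2] = [3, 1]
r7 m[X14→φ6] = [122880, 184320]
r7 m[X4→φ1] = [1, 1]
r7 m[X2→φ3] = [3, 6]
r7 m[X2→φ7] = [49152, 61440]
fixed point reached at round 7
b[X14] = ⊗ incoming = [368640, 184320]

b[X14] = [368640, 184320]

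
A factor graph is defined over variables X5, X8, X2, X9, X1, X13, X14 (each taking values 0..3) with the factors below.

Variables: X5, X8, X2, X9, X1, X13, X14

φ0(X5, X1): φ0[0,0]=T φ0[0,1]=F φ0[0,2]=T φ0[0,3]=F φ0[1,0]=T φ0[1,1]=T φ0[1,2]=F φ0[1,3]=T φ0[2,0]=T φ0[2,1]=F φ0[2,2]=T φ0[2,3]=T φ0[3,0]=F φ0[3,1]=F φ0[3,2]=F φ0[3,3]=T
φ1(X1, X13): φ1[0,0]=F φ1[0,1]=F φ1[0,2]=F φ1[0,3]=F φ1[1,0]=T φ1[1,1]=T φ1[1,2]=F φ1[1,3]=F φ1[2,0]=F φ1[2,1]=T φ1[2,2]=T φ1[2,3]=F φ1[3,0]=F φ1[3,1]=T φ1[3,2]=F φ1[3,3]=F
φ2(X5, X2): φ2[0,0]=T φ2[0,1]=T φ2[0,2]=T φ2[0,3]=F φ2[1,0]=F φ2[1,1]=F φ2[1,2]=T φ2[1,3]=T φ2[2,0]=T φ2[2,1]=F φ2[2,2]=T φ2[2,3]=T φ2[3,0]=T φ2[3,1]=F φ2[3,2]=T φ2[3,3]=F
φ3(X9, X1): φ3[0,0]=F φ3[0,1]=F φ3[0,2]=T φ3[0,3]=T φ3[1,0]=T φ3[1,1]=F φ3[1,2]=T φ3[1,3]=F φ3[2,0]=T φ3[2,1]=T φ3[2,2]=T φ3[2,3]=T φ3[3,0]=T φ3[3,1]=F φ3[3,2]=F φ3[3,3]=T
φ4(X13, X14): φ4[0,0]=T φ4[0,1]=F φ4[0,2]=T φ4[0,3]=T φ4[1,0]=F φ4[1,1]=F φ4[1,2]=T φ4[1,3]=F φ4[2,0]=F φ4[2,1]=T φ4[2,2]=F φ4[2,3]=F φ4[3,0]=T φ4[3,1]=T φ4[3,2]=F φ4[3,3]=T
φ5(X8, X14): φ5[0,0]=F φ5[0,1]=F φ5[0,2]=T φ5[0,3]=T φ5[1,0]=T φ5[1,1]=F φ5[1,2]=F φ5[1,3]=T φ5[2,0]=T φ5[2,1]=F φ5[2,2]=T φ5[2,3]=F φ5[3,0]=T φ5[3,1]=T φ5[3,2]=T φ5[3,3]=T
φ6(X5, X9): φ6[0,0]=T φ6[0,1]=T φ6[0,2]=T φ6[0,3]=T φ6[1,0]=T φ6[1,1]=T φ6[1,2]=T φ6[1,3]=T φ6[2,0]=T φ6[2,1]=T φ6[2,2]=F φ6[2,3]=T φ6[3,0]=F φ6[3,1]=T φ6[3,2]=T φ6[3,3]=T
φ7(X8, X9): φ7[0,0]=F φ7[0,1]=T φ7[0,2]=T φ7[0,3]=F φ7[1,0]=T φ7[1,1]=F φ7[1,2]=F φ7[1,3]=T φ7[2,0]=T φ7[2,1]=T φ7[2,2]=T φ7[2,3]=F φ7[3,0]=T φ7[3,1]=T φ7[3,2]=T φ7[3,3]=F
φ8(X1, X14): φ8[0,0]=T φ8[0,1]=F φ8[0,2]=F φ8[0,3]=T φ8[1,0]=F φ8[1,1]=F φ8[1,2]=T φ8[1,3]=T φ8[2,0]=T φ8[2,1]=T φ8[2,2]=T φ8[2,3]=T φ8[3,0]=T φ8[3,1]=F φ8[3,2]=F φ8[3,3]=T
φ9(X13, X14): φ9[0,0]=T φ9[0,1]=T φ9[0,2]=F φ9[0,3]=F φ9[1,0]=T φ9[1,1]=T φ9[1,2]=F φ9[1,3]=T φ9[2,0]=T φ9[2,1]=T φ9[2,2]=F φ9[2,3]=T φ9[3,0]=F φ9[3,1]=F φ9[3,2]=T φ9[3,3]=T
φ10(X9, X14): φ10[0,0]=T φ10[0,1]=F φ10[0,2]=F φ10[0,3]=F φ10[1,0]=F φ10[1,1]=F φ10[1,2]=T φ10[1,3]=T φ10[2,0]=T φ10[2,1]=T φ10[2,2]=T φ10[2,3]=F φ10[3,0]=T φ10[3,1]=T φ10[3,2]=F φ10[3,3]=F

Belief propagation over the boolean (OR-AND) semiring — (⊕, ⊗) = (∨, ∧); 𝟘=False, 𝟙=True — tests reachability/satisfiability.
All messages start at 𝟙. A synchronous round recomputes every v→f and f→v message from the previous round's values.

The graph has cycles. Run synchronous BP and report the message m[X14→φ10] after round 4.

init: all messages = 𝟙 over 4 values
r1 m[φ0→X5] = [T, T, T, T]
r1 m[φ0→X1] = [T, T, T, T]
r1 m[φ1→X1] = [F, T, T, T]
r1 m[φ1→X13] = [T, T, T, F]
r1 m[φ2→X5] = [T, T, T, T]
r1 m[φ2→X2] = [T, T, T, T]
r1 m[φ3→X9] = [T, T, T, T]
r1 m[φ3→X1] = [T, T, T, T]
r1 m[φ4→X13] = [T, T, T, T]
r1 m[φ4→X14] = [T, T, T, T]
r1 m[φ5→X8] = [T, T, T, T]
r1 m[φ5→X14] = [T, T, T, T]
r1 m[φ6→X5] = [T, T, T, T]
r1 m[φ6→X9] = [T, T, T, T]
r1 m[φ7→X8] = [T, T, T, T]
r1 m[φ7→X9] = [T, T, T, T]
r1 m[φ8→X1] = [T, T, T, T]
r1 m[φ8→X14] = [T, T, T, T]
r1 m[φ9→X13] = [T, T, T, T]
r1 m[φ9→X14] = [T, T, T, T]
r1 m[φ10→X9] = [T, T, T, T]
r1 m[φ10→X14] = [T, T, T, T]
r1 m[X5→φ0] = [T, T, T, T]
r1 m[X5→φ2] = [T, T, T, T]
r1 m[X5→φ6] = [T, T, T, T]
r1 m[X8→φ5] = [T, T, T, T]
r1 m[X8→φ7] = [T, T, T, T]
r1 m[X2→φ2] = [T, T, T, T]
r1 m[X9→φ3] = [T, T, T, T]
r1 m[X9→φ6] = [T, T, T, T]
r1 m[X9→φ7] = [T, T, T, T]
r1 m[X9→φ10] = [T, T, T, T]
r1 m[X1→φ0] = [T, T, T, T]
r1 m[X1→φ1] = [T, T, T, T]
r1 m[X1→φ3] = [T, T, T, T]
r1 m[X1→φ8] = [T, T, T, T]
r1 m[X13→φ1] = [T, T, T, T]
r1 m[X13→φ4] = [T, T, T, T]
r1 m[X13→φ9] = [T, T, T, T]
r1 m[X14→φ4] = [T, T, T, T]
r1 m[X14→φ5] = [T, T, T, T]
r1 m[X14→φ8] = [T, T, T, T]
r1 m[X14→φ9] = [T, T, T, T]
r1 m[X14→φ10] = [T, T, T, T]
r2 m[φ0→X5] = [T, T, T, T]
r2 m[φ0→X1] = [T, T, T, T]
r2 m[φ1→X1] = [F, T, T, T]
r2 m[φ1→X13] = [T, T, T, F]
r2 m[φ2→X5] = [T, T, T, T]
r2 m[φ2→X2] = [T, T, T, T]
r2 m[φ3→X9] = [T, T, T, T]
r2 m[φ3→X1] = [T, T, T, T]
r2 m[φ4→X13] = [T, T, T, T]
r2 m[φ4→X14] = [T, T, T, T]
r2 m[φ5→X8] = [T, T, T, T]
r2 m[φ5→X14] = [T, T, T, T]
r2 m[φ6→X5] = [T, T, T, T]
r2 m[φ6→X9] = [T, T, T, T]
r2 m[φ7→X8] = [T, T, T, T]
r2 m[φ7→X9] = [T, T, T, T]
r2 m[φ8→X1] = [T, T, T, T]
r2 m[φ8→X14] = [T, T, T, T]
r2 m[φ9→X13] = [T, T, T, T]
r2 m[φ9→X14] = [T, T, T, T]
r2 m[φ10→X9] = [T, T, T, T]
r2 m[φ10→X14] = [T, T, T, T]
r2 m[X5→φ0] = [T, T, T, T]
r2 m[X5→φ2] = [T, T, T, T]
r2 m[X5→φ6] = [T, T, T, T]
r2 m[X8→φ5] = [T, T, T, T]
r2 m[X8→φ7] = [T, T, T, T]
r2 m[X2→φ2] = [T, T, T, T]
r2 m[X9→φ3] = [T, T, T, T]
r2 m[X9→φ6] = [T, T, T, T]
r2 m[X9→φ7] = [T, T, T, T]
r2 m[X9→φ10] = [T, T, T, T]
r2 m[X1→φ0] = [F, T, T, T]
r2 m[X1→φ1] = [T, T, T, T]
r2 m[X1→φ3] = [F, T, T, T]
r2 m[X1→φ8] = [F, T, T, T]
r2 m[X13→φ1] = [T, T, T, T]
r2 m[X13→φ4] = [T, T, T, F]
r2 m[X13→φ9] = [T, T, T, F]
r2 m[X14→φ4] = [T, T, T, T]
r2 m[X14→φ5] = [T, T, T, T]
r2 m[X14→φ8] = [T, T, T, T]
r2 m[X14→φ9] = [T, T, T, T]
r2 m[X14→φ10] = [T, T, T, T]
r3 m[φ0→X5] = [T, T, T, T]
r3 m[φ0→X1] = [T, T, T, T]
r3 m[φ1→X1] = [F, T, T, T]
r3 m[φ1→X13] = [T, T, T, F]
r3 m[φ2→X5] = [T, T, T, T]
r3 m[φ2→X2] = [T, T, T, T]
r3 m[φ3→X9] = [T, T, T, T]
r3 m[φ3→X1] = [T, T, T, T]
r3 m[φ4→X13] = [T, T, T, T]
r3 m[φ4→X14] = [T, T, T, T]
r3 m[φ5→X8] = [T, T, T, T]
r3 m[φ5→X14] = [T, T, T, T]
r3 m[φ6→X5] = [T, T, T, T]
r3 m[φ6→X9] = [T, T, T, T]
r3 m[φ7→X8] = [T, T, T, T]
r3 m[φ7→X9] = [T, T, T, T]
r3 m[φ8→X1] = [T, T, T, T]
r3 m[φ8→X14] = [T, T, T, T]
r3 m[φ9→X13] = [T, T, T, T]
r3 m[φ9→X14] = [T, T, F, T]
r3 m[φ10→X9] = [T, T, T, T]
r3 m[φ10→X14] = [T, T, T, T]
r3 m[X5→φ0] = [T, T, T, T]
r3 m[X5→φ2] = [T, T, T, T]
r3 m[X5→φ6] = [T, T, T, T]
r3 m[X8→φ5] = [T, T, T, T]
r3 m[X8→φ7] = [T, T, T, T]
r3 m[X2→φ2] = [T, T, T, T]
r3 m[X9→φ3] = [T, T, T, T]
r3 m[X9→φ6] = [T, T, T, T]
r3 m[X9→φ7] = [T, T, T, T]
r3 m[X9→φ10] = [T, T, T, T]
r3 m[X1→φ0] = [F, T, T, T]
r3 m[X1→φ1] = [T, T, T, T]
r3 m[X1→φ3] = [F, T, T, T]
r3 m[X1→φ8] = [F, T, T, T]
r3 m[X13→φ1] = [T, T, T, T]
r3 m[X13→φ4] = [T, T, T, F]
r3 m[X13→φ9] = [T, T, T, F]
r3 m[X14→φ4] = [T, T, T, T]
r3 m[X14→φ5] = [T, T, T, T]
r3 m[X14→φ8] = [T, T, T, T]
r3 m[X14→φ9] = [T, T, T, T]
r3 m[X14→φ10] = [T, T, T, T]
r4 m[φ0→X5] = [T, T, T, T]
r4 m[φ0→X1] = [T, T, T, T]
r4 m[φ1→X1] = [F, T, T, T]
r4 m[φ1→X13] = [T, T, T, F]
r4 m[φ2→X5] = [T, T, T, T]
r4 m[φ2→X2] = [T, T, T, T]
r4 m[φ3→X9] = [T, T, T, T]
r4 m[φ3→X1] = [T, T, T, T]
r4 m[φ4→X13] = [T, T, T, T]
r4 m[φ4→X14] = [T, T, T, T]
r4 m[φ5→X8] = [T, T, T, T]
r4 m[φ5→X14] = [T, T, T, T]
r4 m[φ6→X5] = [T, T, T, T]
r4 m[φ6→X9] = [T, T, T, T]
r4 m[φ7→X8] = [T, T, T, T]
r4 m[φ7→X9] = [T, T, T, T]
r4 m[φ8→X1] = [T, T, T, T]
r4 m[φ8→X14] = [T, T, T, T]
r4 m[φ9→X13] = [T, T, T, T]
r4 m[φ9→X14] = [T, T, F, T]
r4 m[φ10→X9] = [T, T, T, T]
r4 m[φ10→X14] = [T, T, T, T]
r4 m[X5→φ0] = [T, T, T, T]
r4 m[X5→φ2] = [T, T, T, T]
r4 m[X5→φ6] = [T, T, T, T]
r4 m[X8→φ5] = [T, T, T, T]
r4 m[X8→φ7] = [T, T, T, T]
r4 m[X2→φ2] = [T, T, T, T]
r4 m[X9→φ3] = [T, T, T, T]
r4 m[X9→φ6] = [T, T, T, T]
r4 m[X9→φ7] = [T, T, T, T]
r4 m[X9→φ10] = [T, T, T, T]
r4 m[X1→φ0] = [F, T, T, T]
r4 m[X1→φ1] = [T, T, T, T]
r4 m[X1→φ3] = [F, T, T, T]
r4 m[X1→φ8] = [F, T, T, T]
r4 m[X13→φ1] = [T, T, T, T]
r4 m[X13→φ4] = [T, T, T, F]
r4 m[X13→φ9] = [T, T, T, F]
r4 m[X14→φ4] = [T, T, F, T]
r4 m[X14→φ5] = [T, T, F, T]
r4 m[X14→φ8] = [T, T, F, T]
r4 m[X14→φ9] = [T, T, T, T]
r4 m[X14→φ10] = [T, T, F, T]

message @ round 4 = [T, T, F, T]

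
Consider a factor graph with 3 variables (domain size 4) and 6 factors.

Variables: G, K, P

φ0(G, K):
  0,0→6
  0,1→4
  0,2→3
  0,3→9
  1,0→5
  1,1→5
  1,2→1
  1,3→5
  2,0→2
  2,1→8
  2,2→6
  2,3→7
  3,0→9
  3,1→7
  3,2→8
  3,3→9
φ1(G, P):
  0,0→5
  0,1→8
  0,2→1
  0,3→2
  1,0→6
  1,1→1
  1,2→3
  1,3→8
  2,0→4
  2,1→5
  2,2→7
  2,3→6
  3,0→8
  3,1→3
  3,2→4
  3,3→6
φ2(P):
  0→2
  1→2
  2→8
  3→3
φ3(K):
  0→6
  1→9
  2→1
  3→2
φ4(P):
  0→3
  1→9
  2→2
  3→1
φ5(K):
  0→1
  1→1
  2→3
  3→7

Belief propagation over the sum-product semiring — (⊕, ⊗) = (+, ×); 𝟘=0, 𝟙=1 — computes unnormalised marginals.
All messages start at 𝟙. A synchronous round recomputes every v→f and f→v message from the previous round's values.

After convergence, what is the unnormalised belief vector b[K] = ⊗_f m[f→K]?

init: all messages = 𝟙 over 4 values
r1 m[φ0→G] = [22, 16, 23, 33]
r1 m[φ0→K] = [22, 24, 18, 30]
r1 m[φ1→G] = [16, 18, 22, 21]
r1 m[φ1→P] = [23, 17, 15, 22]
r1 m[φ2→P] = [2, 2, 8, 3]
r1 m[φ3→K] = [6, 9, 1, 2]
r1 m[φ4→P] = [3, 9, 2, 1]
r1 m[φ5→K] = [1, 1, 3, 7]
r1 m[G→φ0] = [1, 1, 1, 1]
r1 m[G→φ1] = [1, 1, 1, 1]
r1 m[K→φ0] = [1, 1, 1, 1]
r1 m[K→φ3] = [1, 1, 1, 1]
r1 m[K→φ5] = [1, 1, 1, 1]
r1 m[P→φ1] = [1, 1, 1, 1]
r1 m[P→φ2] = [1, 1, 1, 1]
r1 m[P→φ4] = [1, 1, 1, 1]
r2 m[φ0→G] = [22, 16, 23, 33]
r2 m[φ0→K] = [22, 24, 18, 30]
r2 m[φ1→G] = [16, 18, 22, 21]
r2 m[φ1→P] = [23, 17, 15, 22]
r2 m[φ2→P] = [2, 2, 8, 3]
r2 m[φ3→K] = [6, 9, 1, 2]
r2 m[φ4→P] = [3, 9, 2, 1]
r2 m[φ5→K] = [1, 1, 3, 7]
r2 m[G→φ0] = [16, 18, 22, 21]
r2 m[G→φ1] = [22, 16, 23, 33]
r2 m[K→φ0] = [6, 9, 3, 14]
r2 m[K→φ3] = [22, 24, 54, 210]
r2 m[K→φ5] = [132, 216, 18, 60]
r2 m[P→φ1] = [6, 18, 16, 3]
r2 m[P→φ2] = [69, 153, 30, 22]
r2 m[P→φ4] = [46, 34, 120, 66]
r3 m[φ0→G] = [207, 148, 200, 267]
r3 m[φ0→K] = [419, 477, 366, 577]
r3 m[φ1→G] = [196, 126, 244, 184]
r3 m[φ1→P] = [562, 406, 363, 508]
r3 m[φ2→P] = [2, 2, 8, 3]
r3 m[φ3→K] = [6, 9, 1, 2]
r3 m[φ4→P] = [3, 9, 2, 1]
r3 m[φ5→K] = [1, 1, 3, 7]
r3 m[G→φ0] = [16, 18, 22, 21]
r3 m[G→φ1] = [22, 16, 23, 33]
r3 m[K→φ0] = [6, 9, 3, 14]
r3 m[K→φ3] = [22, 24, 54, 210]
r3 m[K→φ5] = [132, 216, 18, 60]
r3 m[P→φ1] = [6, 18, 16, 3]
r3 m[P→φ2] = [69, 153, 30, 22]
r3 m[P→φ4] = [46, 34, 120, 66]
r4 m[φ0→G] = [207, 148, 200, 267]
r4 m[φ0→K] = [419, 477, 366, 577]
r4 m[φ1→G] = [196, 126, 244, 184]
r4 m[φ1→P] = [562, 406, 363, 508]
r4 m[φ2→P] = [2, 2, 8, 3]
r4 m[φ3→K] = [6, 9, 1, 2]
r4 m[φ4→P] = [3, 9, 2, 1]
r4 m[φ5→K] = [1, 1, 3, 7]
r4 m[G→φ0] = [196, 126, 244, 184]
r4 m[G→φ1] = [207, 148, 200, 267]
r4 m[K→φ0] = [6, 9, 3, 14]
r4 m[K→φ3] = [419, 477, 1098, 4039]
r4 m[K→φ5] = [2514, 4293, 366, 1154]
r4 m[P→φ1] = [6, 18, 16, 3]
r4 m[P→φ2] = [1686, 3654, 726, 508]
r4 m[P→φ4] = [1124, 812, 2904, 1524]
r5 m[φ0→G] = [207, 148, 200, 267]
r5 m[φ0→K] = [3950, 4654, 3650, 5758]
r5 m[φ1→G] = [196, 126, 244, 184]
r5 m[φ1→P] = [4859, 3605, 3119, 4400]
r5 m[φ2→P] = [2, 2, 8, 3]
r5 m[φ3→K] = [6, 9, 1, 2]
r5 m[φ4→P] = [3, 9, 2, 1]
r5 m[φ5→K] = [1, 1, 3, 7]
r5 m[G→φ0] = [196, 126, 244, 184]
r5 m[G→φ1] = [207, 148, 200, 267]
r5 m[K→φ0] = [6, 9, 3, 14]
r5 m[K→φ3] = [419, 477, 1098, 4039]
r5 m[K→φ5] = [2514, 4293, 366, 1154]
r5 m[P→φ1] = [6, 18, 16, 3]
r5 m[P→φ2] = [1686, 3654, 726, 508]
r5 m[P→φ4] = [1124, 812, 2904, 1524]
r6 m[φ0→G] = [207, 148, 200, 267]
r6 m[φ0→K] = [3950, 4654, 3650, 5758]
r6 m[φ1→G] = [196, 126, 244, 184]
r6 m[φ1→P] = [4859, 3605, 3119, 4400]
r6 m[φ2→P] = [2, 2, 8, 3]
r6 m[φ3→K] = [6, 9, 1, 2]
r6 m[φ4→P] = [3, 9, 2, 1]
r6 m[φ5→K] = [1, 1, 3, 7]
r6 m[G→φ0] = [196, 126, 244, 184]
r6 m[G→φ1] = [207, 148, 200, 267]
r6 m[K→φ0] = [6, 9, 3, 14]
r6 m[K→φ3] = [3950, 4654, 10950, 40306]
r6 m[K→φ5] = [23700, 41886, 3650, 11516]
r6 m[P→φ1] = [6, 18, 16, 3]
r6 m[P→φ2] = [14577, 32445, 6238, 4400]
r6 m[P→φ4] = [9718, 7210, 24952, 13200]
r7 m[φ0→G] = [207, 148, 200, 267]
r7 m[φ0→K] = [3950, 4654, 3650, 5758]
r7 m[φ1→G] = [196, 126, 244, 184]
r7 m[φ1→P] = [4859, 3605, 3119, 4400]
r7 m[φ2→P] = [2, 2, 8, 3]
r7 m[φ3→K] = [6, 9, 1, 2]
r7 m[φ4→P] = [3, 9, 2, 1]
r7 m[φ5→K] = [1, 1, 3, 7]
r7 m[G→φ0] = [196, 126, 244, 184]
r7 m[G→φ1] = [207, 148, 200, 267]
r7 m[K→φ0] = [6, 9, 3, 14]
r7 m[K→φ3] = [3950, 4654, 10950, 40306]
r7 m[K→φ5] = [23700, 41886, 3650, 11516]
r7 m[P→φ1] = [6, 18, 16, 3]
r7 m[P→φ2] = [14577, 32445, 6238, 4400]
r7 m[P→φ4] = [9718, 7210, 24952, 13200]
fixed point reached at round 7
b[K] = ⊗ incoming = [23700, 41886, 10950, 80612]

b[K] = [23700, 41886, 10950, 80612]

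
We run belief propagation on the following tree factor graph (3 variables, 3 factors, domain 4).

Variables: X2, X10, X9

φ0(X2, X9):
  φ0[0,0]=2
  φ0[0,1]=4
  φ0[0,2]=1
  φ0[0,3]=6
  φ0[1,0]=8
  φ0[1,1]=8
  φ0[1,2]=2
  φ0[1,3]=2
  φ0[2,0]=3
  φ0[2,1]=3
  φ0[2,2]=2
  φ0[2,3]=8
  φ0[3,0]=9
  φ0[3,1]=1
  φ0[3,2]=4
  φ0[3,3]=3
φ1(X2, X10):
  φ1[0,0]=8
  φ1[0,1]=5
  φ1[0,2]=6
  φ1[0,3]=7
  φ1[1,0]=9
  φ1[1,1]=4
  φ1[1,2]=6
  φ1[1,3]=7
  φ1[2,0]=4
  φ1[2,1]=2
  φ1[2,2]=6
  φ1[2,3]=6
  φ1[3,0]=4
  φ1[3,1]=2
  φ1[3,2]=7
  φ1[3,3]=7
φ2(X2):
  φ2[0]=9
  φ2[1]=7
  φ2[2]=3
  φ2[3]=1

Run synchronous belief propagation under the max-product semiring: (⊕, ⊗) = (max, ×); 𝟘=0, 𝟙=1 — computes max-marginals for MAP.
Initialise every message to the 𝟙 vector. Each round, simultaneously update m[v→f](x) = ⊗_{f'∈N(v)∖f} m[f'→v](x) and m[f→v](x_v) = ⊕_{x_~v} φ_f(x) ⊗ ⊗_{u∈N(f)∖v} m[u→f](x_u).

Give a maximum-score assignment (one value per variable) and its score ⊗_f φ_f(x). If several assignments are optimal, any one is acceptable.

init: all messages = 𝟙 over 4 values
r1 m[φ0→X2] = [6, 8, 8, 9]
r1 m[φ0→X9] = [9, 8, 4, 8]
r1 m[φ1→X2] = [8, 9, 6, 7]
r1 m[φ1→X10] = [9, 5, 7, 7]
r1 m[φ2→X2] = [9, 7, 3, 1]
r1 m[X2→φ0] = [1, 1, 1, 1]
r1 m[X2→φ1] = [1, 1, 1, 1]
r1 m[X2→φ2] = [1, 1, 1, 1]
r1 m[X10→φ1] = [1, 1, 1, 1]
r1 m[X9→φ0] = [1, 1, 1, 1]
r2 m[φ0→X2] = [6, 8, 8, 9]
r2 m[φ0→X9] = [9, 8, 4, 8]
r2 m[φ1→X2] = [8, 9, 6, 7]
r2 m[φ1→X10] = [9, 5, 7, 7]
r2 m[φ2→X2] = [9, 7, 3, 1]
r2 m[X2→φ0] = [72, 63, 18, 7]
r2 m[X2→φ1] = [54, 56, 24, 9]
r2 m[X2→φ2] = [48, 72, 48, 63]
r2 m[X10→φ1] = [1, 1, 1, 1]
r2 m[X9→φ0] = [1, 1, 1, 1]
r3 m[φ0→X2] = [6, 8, 8, 9]
r3 m[φ0→X9] = [504, 504, 126, 432]
r3 m[φ1→X2] = [8, 9, 6, 7]
r3 m[φ1→X10] = [504, 270, 336, 392]
r3 m[φ2→X2] = [9, 7, 3, 1]
r3 m[X2→φ0] = [72, 63, 18, 7]
r3 m[X2→φ1] = [54, 56, 24, 9]
r3 m[X2→φ2] = [48, 72, 48, 63]
r3 m[X10→φ1] = [1, 1, 1, 1]
r3 m[X9→φ0] = [1, 1, 1, 1]
r4 m[φ0→X2] = [6, 8, 8, 9]
r4 m[φ0→X9] = [504, 504, 126, 432]
r4 m[φ1→X2] = [8, 9, 6, 7]
r4 m[φ1→X10] = [504, 270, 336, 392]
r4 m[φ2→X2] = [9, 7, 3, 1]
r4 m[X2→φ0] = [72, 63, 18, 7]
r4 m[X2→φ1] = [54, 56, 24, 9]
r4 m[X2→φ2] = [48, 72, 48, 63]
r4 m[X10→φ1] = [1, 1, 1, 1]
r4 m[X9→φ0] = [1, 1, 1, 1]
fixed point reached at round 4
traceback from X2: (X2=1, X10=0, X9=0), score=504

assignment: (X2=1, X10=0, X9=0); score = 504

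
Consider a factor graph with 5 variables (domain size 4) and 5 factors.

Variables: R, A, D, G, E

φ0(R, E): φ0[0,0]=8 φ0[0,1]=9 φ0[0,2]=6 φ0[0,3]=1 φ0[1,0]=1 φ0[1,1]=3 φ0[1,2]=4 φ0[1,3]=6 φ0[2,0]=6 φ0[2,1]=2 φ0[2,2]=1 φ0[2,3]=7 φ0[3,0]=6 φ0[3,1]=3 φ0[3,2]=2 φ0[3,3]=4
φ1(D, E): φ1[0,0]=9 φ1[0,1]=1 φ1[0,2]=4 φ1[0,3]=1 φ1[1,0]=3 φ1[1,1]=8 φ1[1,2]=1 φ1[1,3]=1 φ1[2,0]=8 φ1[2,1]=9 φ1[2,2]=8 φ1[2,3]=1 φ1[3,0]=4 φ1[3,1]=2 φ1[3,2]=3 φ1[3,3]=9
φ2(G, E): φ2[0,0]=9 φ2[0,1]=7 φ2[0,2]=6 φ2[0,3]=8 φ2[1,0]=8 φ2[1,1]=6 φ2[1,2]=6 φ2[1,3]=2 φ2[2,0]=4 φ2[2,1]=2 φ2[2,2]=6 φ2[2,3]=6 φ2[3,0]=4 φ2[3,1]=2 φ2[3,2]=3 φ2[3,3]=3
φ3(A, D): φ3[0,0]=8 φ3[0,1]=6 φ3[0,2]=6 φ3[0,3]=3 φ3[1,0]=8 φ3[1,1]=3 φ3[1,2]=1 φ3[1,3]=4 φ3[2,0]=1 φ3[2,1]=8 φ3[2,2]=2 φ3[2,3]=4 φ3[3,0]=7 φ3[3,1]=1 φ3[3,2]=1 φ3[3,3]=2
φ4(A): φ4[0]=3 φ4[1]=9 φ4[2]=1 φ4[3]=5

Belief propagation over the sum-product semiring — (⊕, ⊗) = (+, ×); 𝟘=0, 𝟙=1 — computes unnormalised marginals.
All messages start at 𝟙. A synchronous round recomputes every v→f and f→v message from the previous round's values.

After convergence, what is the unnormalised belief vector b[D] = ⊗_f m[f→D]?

b[D] = [851136, 261116, 317118, 387925]

init: all messages = 𝟙 over 4 values
r1 m[φ0→R] = [24, 14, 16, 15]
r1 m[φ0→E] = [21, 17, 13, 18]
r1 m[φ1→D] = [15, 13, 26, 18]
r1 m[φ1→E] = [24, 20, 16, 12]
r1 m[φ2→G] = [30, 22, 18, 12]
r1 m[φ2→E] = [25, 17, 21, 19]
r1 m[φ3→A] = [23, 16, 15, 11]
r1 m[φ3→D] = [24, 18, 10, 13]
r1 m[φ4→A] = [3, 9, 1, 5]
r1 m[R→φ0] = [1, 1, 1, 1]
r1 m[A→φ3] = [1, 1, 1, 1]
r1 m[A→φ4] = [1, 1, 1, 1]
r1 m[D→φ1] = [1, 1, 1, 1]
r1 m[D→φ3] = [1, 1, 1, 1]
r1 m[G→φ2] = [1, 1, 1, 1]
r1 m[E→φ0] = [1, 1, 1, 1]
r1 m[E→φ1] = [1, 1, 1, 1]
r1 m[E→φ2] = [1, 1, 1, 1]
r2 m[φ0→R] = [24, 14, 16, 15]
r2 m[φ0→E] = [21, 17, 13, 18]
r2 m[φ1→D] = [15, 13, 26, 18]
r2 m[φ1→E] = [24, 20, 16, 12]
r2 m[φ2→G] = [30, 22, 18, 12]
r2 m[φ2→E] = [25, 17, 21, 19]
r2 m[φ3→A] = [23, 16, 15, 11]
r2 m[φ3→D] = [24, 18, 10, 13]
r2 m[φ4→A] = [3, 9, 1, 5]
r2 m[R→φ0] = [1, 1, 1, 1]
r2 m[A→φ3] = [3, 9, 1, 5]
r2 m[A→φ4] = [23, 16, 15, 11]
r2 m[D→φ1] = [24, 18, 10, 13]
r2 m[D→φ3] = [15, 13, 26, 18]
r2 m[G→φ2] = [1, 1, 1, 1]
r2 m[E→φ0] = [600, 340, 336, 228]
r2 m[E→φ1] = [525, 289, 273, 342]
r2 m[E→φ2] = [504, 340, 208, 216]
r3 m[φ0→R] = [10104, 4332, 6212, 6204]
r3 m[φ0→E] = [21, 17, 13, 18]
r3 m[φ1→D] = [6448, 4502, 9327, 6575]
r3 m[φ1→E] = [402, 284, 233, 169]
r3 m[φ2→G] = [9892, 7752, 5240, 3968]
r3 m[φ2→E] = [25, 17, 21, 19]
r3 m[φ3→A] = [408, 257, 243, 180]
r3 m[φ3→D] = [132, 58, 34, 59]
r3 m[φ4→A] = [3, 9, 1, 5]
r3 m[R→φ0] = [1, 1, 1, 1]
r3 m[A→φ3] = [3, 9, 1, 5]
r3 m[A→φ4] = [23, 16, 15, 11]
r3 m[D→φ1] = [24, 18, 10, 13]
r3 m[D→φ3] = [15, 13, 26, 18]
r3 m[G→φ2] = [1, 1, 1, 1]
r3 m[E→φ0] = [600, 340, 336, 228]
r3 m[E→φ1] = [525, 289, 273, 342]
r3 m[E→φ2] = [504, 340, 208, 216]
r4 m[φ0→R] = [10104, 4332, 6212, 6204]
r4 m[φ0→E] = [21, 17, 13, 18]
r4 m[φ1→D] = [6448, 4502, 9327, 6575]
r4 m[φ1→E] = [402, 284, 233, 169]
r4 m[φ2→G] = [9892, 7752, 5240, 3968]
r4 m[φ2→E] = [25, 17, 21, 19]
r4 m[φ3→A] = [408, 257, 243, 180]
r4 m[φ3→D] = [132, 58, 34, 59]
r4 m[φ4→A] = [3, 9, 1, 5]
r4 m[R→φ0] = [1, 1, 1, 1]
r4 m[A→φ3] = [3, 9, 1, 5]
r4 m[A→φ4] = [408, 257, 243, 180]
r4 m[D→φ1] = [132, 58, 34, 59]
r4 m[D→φ3] = [6448, 4502, 9327, 6575]
r4 m[G→φ2] = [1, 1, 1, 1]
r4 m[E→φ0] = [10050, 4828, 4893, 3211]
r4 m[E→φ1] = [525, 289, 273, 342]
r4 m[E→φ2] = [8442, 4828, 3029, 3042]
r5 m[φ0→R] = [156421, 63372, 97326, 97414]
r5 m[φ0→E] = [21, 17, 13, 18]
r5 m[φ1→D] = [6448, 4502, 9327, 6575]
r5 m[φ1→E] = [1870, 1020, 1035, 755]
r5 m[φ2→G] = [152284, 120762, 79850, 61637]
r5 m[φ2→E] = [25, 17, 21, 19]
r5 m[φ3→A] = [154283, 100717, 87418, 72115]
r5 m[φ3→D] = [132, 58, 34, 59]
r5 m[φ4→A] = [3, 9, 1, 5]
r5 m[R→φ0] = [1, 1, 1, 1]
r5 m[A→φ3] = [3, 9, 1, 5]
r5 m[A→φ4] = [408, 257, 243, 180]
r5 m[D→φ1] = [132, 58, 34, 59]
r5 m[D→φ3] = [6448, 4502, 9327, 6575]
r5 m[G→φ2] = [1, 1, 1, 1]
r5 m[E→φ0] = [10050, 4828, 4893, 3211]
r5 m[E→φ1] = [525, 289, 273, 342]
r5 m[E→φ2] = [8442, 4828, 3029, 3042]
r6 m[φ0→R] = [156421, 63372, 97326, 97414]
r6 m[φ0→E] = [21, 17, 13, 18]
r6 m[φ1→D] = [6448, 4502, 9327, 6575]
r6 m[φ1→E] = [1870, 1020, 1035, 755]
r6 m[φ2→G] = [152284, 120762, 79850, 61637]
r6 m[φ2→E] = [25, 17, 21, 19]
r6 m[φ3→A] = [154283, 100717, 87418, 72115]
r6 m[φ3→D] = [132, 58, 34, 59]
r6 m[φ4→A] = [3, 9, 1, 5]
r6 m[R→φ0] = [1, 1, 1, 1]
r6 m[A→φ3] = [3, 9, 1, 5]
r6 m[A→φ4] = [154283, 100717, 87418, 72115]
r6 m[D→φ1] = [132, 58, 34, 59]
r6 m[D→φ3] = [6448, 4502, 9327, 6575]
r6 m[G→φ2] = [1, 1, 1, 1]
r6 m[E→φ0] = [46750, 17340, 21735, 14345]
r6 m[E→φ1] = [525, 289, 273, 342]
r6 m[E→φ2] = [39270, 17340, 13455, 13590]
r7 m[φ0→R] = [674815, 271780, 437330, 433370]
r7 m[φ0→E] = [21, 17, 13, 18]
r7 m[φ1→D] = [6448, 4502, 9327, 6575]
r7 m[φ1→E] = [1870, 1020, 1035, 755]
r7 m[φ2→G] = [664260, 526110, 354030, 272895]
r7 m[φ2→E] = [25, 17, 21, 19]
r7 m[φ3→A] = [154283, 100717, 87418, 72115]
r7 m[φ3→D] = [132, 58, 34, 59]
r7 m[φ4→A] = [3, 9, 1, 5]
r7 m[R→φ0] = [1, 1, 1, 1]
r7 m[A→φ3] = [3, 9, 1, 5]
r7 m[A→φ4] = [154283, 100717, 87418, 72115]
r7 m[D→φ1] = [132, 58, 34, 59]
r7 m[D→φ3] = [6448, 4502, 9327, 6575]
r7 m[G→φ2] = [1, 1, 1, 1]
r7 m[E→φ0] = [46750, 17340, 21735, 14345]
r7 m[E→φ1] = [525, 289, 273, 342]
r7 m[E→φ2] = [39270, 17340, 13455, 13590]
r8 m[φ0→R] = [674815, 271780, 437330, 433370]
r8 m[φ0→E] = [21, 17, 13, 18]
r8 m[φ1→D] = [6448, 4502, 9327, 6575]
r8 m[φ1→E] = [1870, 1020, 1035, 755]
r8 m[φ2→G] = [664260, 526110, 354030, 272895]
r8 m[φ2→E] = [25, 17, 21, 19]
r8 m[φ3→A] = [154283, 100717, 87418, 72115]
r8 m[φ3→D] = [132, 58, 34, 59]
r8 m[φ4→A] = [3, 9, 1, 5]
r8 m[R→φ0] = [1, 1, 1, 1]
r8 m[A→φ3] = [3, 9, 1, 5]
r8 m[A→φ4] = [154283, 100717, 87418, 72115]
r8 m[D→φ1] = [132, 58, 34, 59]
r8 m[D→φ3] = [6448, 4502, 9327, 6575]
r8 m[G→φ2] = [1, 1, 1, 1]
r8 m[E→φ0] = [46750, 17340, 21735, 14345]
r8 m[E→φ1] = [525, 289, 273, 342]
r8 m[E→φ2] = [39270, 17340, 13455, 13590]
fixed point reached at round 8
b[D] = ⊗ incoming = [851136, 261116, 317118, 387925]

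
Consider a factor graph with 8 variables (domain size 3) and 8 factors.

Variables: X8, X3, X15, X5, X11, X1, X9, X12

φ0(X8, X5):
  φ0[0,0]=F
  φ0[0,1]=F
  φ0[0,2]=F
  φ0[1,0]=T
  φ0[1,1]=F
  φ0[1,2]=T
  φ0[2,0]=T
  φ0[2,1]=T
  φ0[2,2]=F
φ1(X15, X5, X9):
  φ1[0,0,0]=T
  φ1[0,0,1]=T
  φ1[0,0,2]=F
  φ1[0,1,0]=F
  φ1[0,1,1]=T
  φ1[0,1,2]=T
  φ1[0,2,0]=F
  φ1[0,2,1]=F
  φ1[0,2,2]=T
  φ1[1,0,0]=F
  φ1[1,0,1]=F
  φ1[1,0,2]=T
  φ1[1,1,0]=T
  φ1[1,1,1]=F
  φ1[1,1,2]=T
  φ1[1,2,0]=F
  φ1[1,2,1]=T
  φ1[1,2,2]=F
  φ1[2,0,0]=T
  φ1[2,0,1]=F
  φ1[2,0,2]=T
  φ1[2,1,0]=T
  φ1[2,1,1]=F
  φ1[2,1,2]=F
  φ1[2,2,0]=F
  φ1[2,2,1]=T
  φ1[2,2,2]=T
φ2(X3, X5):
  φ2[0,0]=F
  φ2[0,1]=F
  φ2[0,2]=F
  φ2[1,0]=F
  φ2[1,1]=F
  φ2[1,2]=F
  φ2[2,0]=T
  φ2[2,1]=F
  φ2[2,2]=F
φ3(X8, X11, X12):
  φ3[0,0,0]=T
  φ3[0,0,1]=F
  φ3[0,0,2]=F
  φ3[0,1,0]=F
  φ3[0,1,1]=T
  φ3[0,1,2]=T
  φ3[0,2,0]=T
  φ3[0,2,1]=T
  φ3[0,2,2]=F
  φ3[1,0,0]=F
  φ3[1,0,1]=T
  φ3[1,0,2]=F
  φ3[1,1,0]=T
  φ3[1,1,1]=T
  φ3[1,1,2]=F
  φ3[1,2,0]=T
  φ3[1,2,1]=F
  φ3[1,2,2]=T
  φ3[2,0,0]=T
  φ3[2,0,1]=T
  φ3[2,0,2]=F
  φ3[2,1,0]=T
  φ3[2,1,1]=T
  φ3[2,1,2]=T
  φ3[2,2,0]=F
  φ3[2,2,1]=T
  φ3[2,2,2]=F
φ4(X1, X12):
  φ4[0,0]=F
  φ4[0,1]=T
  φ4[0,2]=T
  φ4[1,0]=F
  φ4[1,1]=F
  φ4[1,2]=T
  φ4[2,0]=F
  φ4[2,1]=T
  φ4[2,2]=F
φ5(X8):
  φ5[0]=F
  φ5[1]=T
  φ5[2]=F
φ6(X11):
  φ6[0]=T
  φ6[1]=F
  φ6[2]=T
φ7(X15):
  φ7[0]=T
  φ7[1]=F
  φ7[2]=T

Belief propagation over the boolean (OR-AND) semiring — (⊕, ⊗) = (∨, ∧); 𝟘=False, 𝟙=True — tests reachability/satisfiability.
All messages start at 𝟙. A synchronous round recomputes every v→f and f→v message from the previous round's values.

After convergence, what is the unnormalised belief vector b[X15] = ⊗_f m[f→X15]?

init: all messages = 𝟙 over 3 values
r1 m[φ0→X8] = [F, T, T]
r1 m[φ0→X5] = [T, T, T]
r1 m[φ1→X15] = [T, T, T]
r1 m[φ1→X5] = [T, T, T]
r1 m[φ1→X9] = [T, T, T]
r1 m[φ2→X3] = [F, F, T]
r1 m[φ2→X5] = [T, F, F]
r1 m[φ3→X8] = [T, T, T]
r1 m[φ3→X11] = [T, T, T]
r1 m[φ3→X12] = [T, T, T]
r1 m[φ4→X1] = [T, T, T]
r1 m[φ4→X12] = [F, T, T]
r1 m[φ5→X8] = [F, T, F]
r1 m[φ6→X11] = [T, F, T]
r1 m[φ7→X15] = [T, F, T]
r1 m[X8→φ0] = [T, T, T]
r1 m[X8→φ3] = [T, T, T]
r1 m[X8→φ5] = [T, T, T]
r1 m[X3→φ2] = [T, T, T]
r1 m[X15→φ1] = [T, T, T]
r1 m[X15→φ7] = [T, T, T]
r1 m[X5→φ0] = [T, T, T]
r1 m[X5→φ1] = [T, T, T]
r1 m[X5→φ2] = [T, T, T]
r1 m[X11→φ3] = [T, T, T]
r1 m[X11→φ6] = [T, T, T]
r1 m[X1→φ4] = [T, T, T]
r1 m[X9→φ1] = [T, T, T]
r1 m[X12→φ3] = [T, T, T]
r1 m[X12→φ4] = [T, T, T]
r2 m[φ0→X8] = [F, T, T]
r2 m[φ0→X5] = [T, T, T]
r2 m[φ1→X15] = [T, T, T]
r2 m[φ1→X5] = [T, T, T]
r2 m[φ1→X9] = [T, T, T]
r2 m[φ2→X3] = [F, F, T]
r2 m[φ2→X5] = [T, F, F]
r2 m[φ3→X8] = [T, T, T]
r2 m[φ3→X11] = [T, T, T]
r2 m[φ3→X12] = [T, T, T]
r2 m[φ4→X1] = [T, T, T]
r2 m[φ4→X12] = [F, T, T]
r2 m[φ5→X8] = [F, T, F]
r2 m[φ6→X11] = [T, F, T]
r2 m[φ7→X15] = [T, F, T]
r2 m[X8→φ0] = [F, T, F]
r2 m[X8→φ3] = [F, T, F]
r2 m[X8→φ5] = [F, T, T]
r2 m[X3→φ2] = [T, T, T]
r2 m[X15→φ1] = [T, F, T]
r2 m[X15→φ7] = [T, T, T]
r2 m[X5→φ0] = [T, F, F]
r2 m[X5→φ1] = [T, F, F]
r2 m[X5→φ2] = [T, T, T]
r2 m[X11→φ3] = [T, F, T]
r2 m[X11→φ6] = [T, T, T]
r2 m[X1→φ4] = [T, T, T]
r2 m[X9→φ1] = [T, T, T]
r2 m[X12→φ3] = [F, T, T]
r2 m[X12→φ4] = [T, T, T]
r3 m[φ0→X8] = [F, T, T]
r3 m[φ0→X5] = [T, F, T]
r3 m[φ1→X15] = [T, T, T]
r3 m[φ1→X5] = [T, T, T]
r3 m[φ1→X9] = [T, T, T]
r3 m[φ2→X3] = [F, F, T]
r3 m[φ2→X5] = [T, F, F]
r3 m[φ3→X8] = [T, T, T]
r3 m[φ3→X11] = [T, T, T]
r3 m[φ3→X12] = [T, T, T]
r3 m[φ4→X1] = [T, T, T]
r3 m[φ4→X12] = [F, T, T]
r3 m[φ5→X8] = [F, T, F]
r3 m[φ6→X11] = [T, F, T]
r3 m[φ7→X15] = [T, F, T]
r3 m[X8→φ0] = [F, T, F]
r3 m[X8→φ3] = [F, T, F]
r3 m[X8→φ5] = [F, T, T]
r3 m[X3→φ2] = [T, T, T]
r3 m[X15→φ1] = [T, F, T]
r3 m[X15→φ7] = [T, T, T]
r3 m[X5→φ0] = [T, F, F]
r3 m[X5→φ1] = [T, F, F]
r3 m[X5→φ2] = [T, T, T]
r3 m[X11→φ3] = [T, F, T]
r3 m[X11→φ6] = [T, T, T]
r3 m[X1→φ4] = [T, T, T]
r3 m[X9→φ1] = [T, T, T]
r3 m[X12→φ3] = [F, T, T]
r3 m[X12→φ4] = [T, T, T]
r4 m[φ0→X8] = [F, T, T]
r4 m[φ0→X5] = [T, F, T]
r4 m[φ1→X15] = [T, T, T]
r4 m[φ1→X5] = [T, T, T]
r4 m[φ1→X9] = [T, T, T]
r4 m[φ2→X3] = [F, F, T]
r4 m[φ2→X5] = [T, F, F]
r4 m[φ3→X8] = [T, T, T]
r4 m[φ3→X11] = [T, T, T]
r4 m[φ3→X12] = [T, T, T]
r4 m[φ4→X1] = [T, T, T]
r4 m[φ4→X12] = [F, T, T]
r4 m[φ5→X8] = [F, T, F]
r4 m[φ6→X11] = [T, F, T]
r4 m[φ7→X15] = [T, F, T]
r4 m[X8→φ0] = [F, T, F]
r4 m[X8→φ3] = [F, T, F]
r4 m[X8→φ5] = [F, T, T]
r4 m[X3→φ2] = [T, T, T]
r4 m[X15→φ1] = [T, F, T]
r4 m[X15→φ7] = [T, T, T]
r4 m[X5→φ0] = [T, F, F]
r4 m[X5→φ1] = [T, F, F]
r4 m[X5→φ2] = [T, F, T]
r4 m[X11→φ3] = [T, F, T]
r4 m[X11→φ6] = [T, T, T]
r4 m[X1→φ4] = [T, T, T]
r4 m[X9→φ1] = [T, T, T]
r4 m[X12→φ3] = [F, T, T]
r4 m[X12→φ4] = [T, T, T]
r5 m[φ0→X8] = [F, T, T]
r5 m[φ0→X5] = [T, F, T]
r5 m[φ1→X15] = [T, T, T]
r5 m[φ1→X5] = [T, T, T]
r5 m[φ1→X9] = [T, T, T]
r5 m[φ2→X3] = [F, F, T]
r5 m[φ2→X5] = [T, F, F]
r5 m[φ3→X8] = [T, T, T]
r5 m[φ3→X11] = [T, T, T]
r5 m[φ3→X12] = [T, T, T]
r5 m[φ4→X1] = [T, T, T]
r5 m[φ4→X12] = [F, T, T]
r5 m[φ5→X8] = [F, T, F]
r5 m[φ6→X11] = [T, F, T]
r5 m[φ7→X15] = [T, F, T]
r5 m[X8→φ0] = [F, T, F]
r5 m[X8→φ3] = [F, T, F]
r5 m[X8→φ5] = [F, T, T]
r5 m[X3→φ2] = [T, T, T]
r5 m[X15→φ1] = [T, F, T]
r5 m[X15→φ7] = [T, T, T]
r5 m[X5→φ0] = [T, F, F]
r5 m[X5→φ1] = [T, F, F]
r5 m[X5→φ2] = [T, F, T]
r5 m[X11→φ3] = [T, F, T]
r5 m[X11→φ6] = [T, T, T]
r5 m[X1→φ4] = [T, T, T]
r5 m[X9→φ1] = [T, T, T]
r5 m[X12→φ3] = [F, T, T]
r5 m[X12→φ4] = [T, T, T]
fixed point reached at round 5
b[X15] = ⊗ incoming = [T, F, T]

b[X15] = [T, F, T]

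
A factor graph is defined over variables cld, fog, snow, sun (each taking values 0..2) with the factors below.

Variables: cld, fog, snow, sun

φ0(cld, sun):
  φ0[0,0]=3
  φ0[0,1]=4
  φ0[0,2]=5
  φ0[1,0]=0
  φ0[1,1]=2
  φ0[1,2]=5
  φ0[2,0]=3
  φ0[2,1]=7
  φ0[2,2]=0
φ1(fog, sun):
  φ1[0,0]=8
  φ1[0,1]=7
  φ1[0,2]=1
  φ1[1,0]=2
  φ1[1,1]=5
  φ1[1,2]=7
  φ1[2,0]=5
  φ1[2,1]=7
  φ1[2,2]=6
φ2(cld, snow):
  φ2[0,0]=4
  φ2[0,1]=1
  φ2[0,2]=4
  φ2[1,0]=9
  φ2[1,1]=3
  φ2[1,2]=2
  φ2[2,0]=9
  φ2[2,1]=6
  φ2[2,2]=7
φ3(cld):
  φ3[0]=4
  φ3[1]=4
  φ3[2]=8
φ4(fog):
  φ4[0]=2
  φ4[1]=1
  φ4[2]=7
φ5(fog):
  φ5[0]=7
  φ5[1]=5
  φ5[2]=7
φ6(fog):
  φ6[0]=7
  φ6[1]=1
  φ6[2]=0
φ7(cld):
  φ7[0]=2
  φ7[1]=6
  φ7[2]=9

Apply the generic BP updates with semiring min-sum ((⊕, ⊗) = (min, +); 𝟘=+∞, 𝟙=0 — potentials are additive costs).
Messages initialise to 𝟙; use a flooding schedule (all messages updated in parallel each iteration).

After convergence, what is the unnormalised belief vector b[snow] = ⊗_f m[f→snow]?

b[snow] = [22, 19, 21]

init: all messages = 𝟙 over 3 values
r1 m[φ0→cld] = [3, 0, 0]
r1 m[φ0→sun] = [0, 2, 0]
r1 m[φ1→fog] = [1, 2, 5]
r1 m[φ1→sun] = [2, 5, 1]
r1 m[φ2→cld] = [1, 2, 6]
r1 m[φ2→snow] = [4, 1, 2]
r1 m[φ3→cld] = [4, 4, 8]
r1 m[φ4→fog] = [2, 1, 7]
r1 m[φ5→fog] = [7, 5, 7]
r1 m[φ6→fog] = [7, 1, 0]
r1 m[φ7→cld] = [2, 6, 9]
r1 m[cld→φ0] = [0, 0, 0]
r1 m[cld→φ2] = [0, 0, 0]
r1 m[cld→φ3] = [0, 0, 0]
r1 m[cld→φ7] = [0, 0, 0]
r1 m[fog→φ1] = [0, 0, 0]
r1 m[fog→φ4] = [0, 0, 0]
r1 m[fog→φ5] = [0, 0, 0]
r1 m[fog→φ6] = [0, 0, 0]
r1 m[snow→φ2] = [0, 0, 0]
r1 m[sun→φ0] = [0, 0, 0]
r1 m[sun→φ1] = [0, 0, 0]
r2 m[φ0→cld] = [3, 0, 0]
r2 m[φ0→sun] = [0, 2, 0]
r2 m[φ1→fog] = [1, 2, 5]
r2 m[φ1→sun] = [2, 5, 1]
r2 m[φ2→cld] = [1, 2, 6]
r2 m[φ2→snow] = [4, 1, 2]
r2 m[φ3→cld] = [4, 4, 8]
r2 m[φ4→fog] = [2, 1, 7]
r2 m[φ5→fog] = [7, 5, 7]
r2 m[φ6→fog] = [7, 1, 0]
r2 m[φ7→cld] = [2, 6, 9]
r2 m[cld→φ0] = [7, 12, 23]
r2 m[cld→φ2] = [9, 10, 17]
r2 m[cld→φ3] = [6, 8, 15]
r2 m[cld→φ7] = [8, 6, 14]
r2 m[fog→φ1] = [16, 7, 14]
r2 m[fog→φ4] = [15, 8, 12]
r2 m[fog→φ5] = [10, 4, 12]
r2 m[fog→φ6] = [10, 8, 19]
r2 m[snow→φ2] = [0, 0, 0]
r2 m[sun→φ0] = [2, 5, 1]
r2 m[sun→φ1] = [0, 2, 0]
r3 m[φ0→cld] = [5, 2, 1]
r3 m[φ0→sun] = [10, 11, 12]
r3 m[φ1→fog] = [1, 2, 5]
r3 m[φ1→sun] = [9, 12, 14]
r3 m[φ2→cld] = [1, 2, 6]
r3 m[φ2→snow] = [13, 10, 12]
r3 m[φ3→cld] = [4, 4, 8]
r3 m[φ4→fog] = [2, 1, 7]
r3 m[φ5→fog] = [7, 5, 7]
r3 m[φ6→fog] = [7, 1, 0]
r3 m[φ7→cld] = [2, 6, 9]
r3 m[cld→φ0] = [7, 12, 23]
r3 m[cld→φ2] = [9, 10, 17]
r3 m[cld→φ3] = [6, 8, 15]
r3 m[cld→φ7] = [8, 6, 14]
r3 m[fog→φ1] = [16, 7, 14]
r3 m[fog→φ4] = [15, 8, 12]
r3 m[fog→φ5] = [10, 4, 12]
r3 m[fog→φ6] = [10, 8, 19]
r3 m[snow→φ2] = [0, 0, 0]
r3 m[sun→φ0] = [2, 5, 1]
r3 m[sun→φ1] = [0, 2, 0]
r4 m[φ0→cld] = [5, 2, 1]
r4 m[φ0→sun] = [10, 11, 12]
r4 m[φ1→fog] = [1, 2, 5]
r4 m[φ1→sun] = [9, 12, 14]
r4 m[φ2→cld] = [1, 2, 6]
r4 m[φ2→snow] = [13, 10, 12]
r4 m[φ3→cld] = [4, 4, 8]
r4 m[φ4→fog] = [2, 1, 7]
r4 m[φ5→fog] = [7, 5, 7]
r4 m[φ6→fog] = [7, 1, 0]
r4 m[φ7→cld] = [2, 6, 9]
r4 m[cld→φ0] = [7, 12, 23]
r4 m[cld→φ2] = [11, 12, 18]
r4 m[cld→φ3] = [8, 10, 16]
r4 m[cld→φ7] = [10, 8, 15]
r4 m[fog→φ1] = [16, 7, 14]
r4 m[fog→φ4] = [15, 8, 12]
r4 m[fog→φ5] = [10, 4, 12]
r4 m[fog→φ6] = [10, 8, 19]
r4 m[snow→φ2] = [0, 0, 0]
r4 m[sun→φ0] = [9, 12, 14]
r4 m[sun→φ1] = [10, 11, 12]
r5 m[φ0→cld] = [12, 9, 12]
r5 m[φ0→sun] = [10, 11, 12]
r5 m[φ1→fog] = [13, 12, 15]
r5 m[φ1→sun] = [9, 12, 14]
r5 m[φ2→cld] = [1, 2, 6]
r5 m[φ2→snow] = [15, 12, 14]
r5 m[φ3→cld] = [4, 4, 8]
r5 m[φ4→fog] = [2, 1, 7]
r5 m[φ5→fog] = [7, 5, 7]
r5 m[φ6→fog] = [7, 1, 0]
r5 m[φ7→cld] = [2, 6, 9]
r5 m[cld→φ0] = [7, 12, 23]
r5 m[cld→φ2] = [11, 12, 18]
r5 m[cld→φ3] = [8, 10, 16]
r5 m[cld→φ7] = [10, 8, 15]
r5 m[fog→φ1] = [16, 7, 14]
r5 m[fog→φ4] = [15, 8, 12]
r5 m[fog→φ5] = [10, 4, 12]
r5 m[fog→φ6] = [10, 8, 19]
r5 m[snow→φ2] = [0, 0, 0]
r5 m[sun→φ0] = [9, 12, 14]
r5 m[sun→φ1] = [10, 11, 12]
r6 m[φ0→cld] = [12, 9, 12]
r6 m[φ0→sun] = [10, 11, 12]
r6 m[φ1→fog] = [13, 12, 15]
r6 m[φ1→sun] = [9, 12, 14]
r6 m[φ2→cld] = [1, 2, 6]
r6 m[φ2→snow] = [15, 12, 14]
r6 m[φ3→cld] = [4, 4, 8]
r6 m[φ4→fog] = [2, 1, 7]
r6 m[φ5→fog] = [7, 5, 7]
r6 m[φ6→fog] = [7, 1, 0]
r6 m[φ7→cld] = [2, 6, 9]
r6 m[cld→φ0] = [7, 12, 23]
r6 m[cld→φ2] = [18, 19, 29]
r6 m[cld→φ3] = [15, 17, 27]
r6 m[cld→φ7] = [17, 15, 26]
r6 m[fog→φ1] = [16, 7, 14]
r6 m[fog→φ4] = [27, 18, 22]
r6 m[fog→φ5] = [22, 14, 22]
r6 m[fog→φ6] = [22, 18, 29]
r6 m[snow→φ2] = [0, 0, 0]
r6 m[sun→φ0] = [9, 12, 14]
r6 m[sun→φ1] = [10, 11, 12]
r7 m[φ0→cld] = [12, 9, 12]
r7 m[φ0→sun] = [10, 11, 12]
r7 m[φ1→fog] = [13, 12, 15]
r7 m[φ1→sun] = [9, 12, 14]
r7 m[φ2→cld] = [1, 2, 6]
r7 m[φ2→snow] = [22, 19, 21]
r7 m[φ3→cld] = [4, 4, 8]
r7 m[φ4→fog] = [2, 1, 7]
r7 m[φ5→fog] = [7, 5, 7]
r7 m[φ6→fog] = [7, 1, 0]
r7 m[φ7→cld] = [2, 6, 9]
r7 m[cld→φ0] = [7, 12, 23]
r7 m[cld→φ2] = [18, 19, 29]
r7 m[cld→φ3] = [15, 17, 27]
r7 m[cld→φ7] = [17, 15, 26]
r7 m[fog→φ1] = [16, 7, 14]
r7 m[fog→φ4] = [27, 18, 22]
r7 m[fog→φ5] = [22, 14, 22]
r7 m[fog→φ6] = [22, 18, 29]
r7 m[snow→φ2] = [0, 0, 0]
r7 m[sun→φ0] = [9, 12, 14]
r7 m[sun→φ1] = [10, 11, 12]
r8 m[φ0→cld] = [12, 9, 12]
r8 m[φ0→sun] = [10, 11, 12]
r8 m[φ1→fog] = [13, 12, 15]
r8 m[φ1→sun] = [9, 12, 14]
r8 m[φ2→cld] = [1, 2, 6]
r8 m[φ2→snow] = [22, 19, 21]
r8 m[φ3→cld] = [4, 4, 8]
r8 m[φ4→fog] = [2, 1, 7]
r8 m[φ5→fog] = [7, 5, 7]
r8 m[φ6→fog] = [7, 1, 0]
r8 m[φ7→cld] = [2, 6, 9]
r8 m[cld→φ0] = [7, 12, 23]
r8 m[cld→φ2] = [18, 19, 29]
r8 m[cld→φ3] = [15, 17, 27]
r8 m[cld→φ7] = [17, 15, 26]
r8 m[fog→φ1] = [16, 7, 14]
r8 m[fog→φ4] = [27, 18, 22]
r8 m[fog→φ5] = [22, 14, 22]
r8 m[fog→φ6] = [22, 18, 29]
r8 m[snow→φ2] = [0, 0, 0]
r8 m[sun→φ0] = [9, 12, 14]
r8 m[sun→φ1] = [10, 11, 12]
fixed point reached at round 8
b[snow] = ⊗ incoming = [22, 19, 21]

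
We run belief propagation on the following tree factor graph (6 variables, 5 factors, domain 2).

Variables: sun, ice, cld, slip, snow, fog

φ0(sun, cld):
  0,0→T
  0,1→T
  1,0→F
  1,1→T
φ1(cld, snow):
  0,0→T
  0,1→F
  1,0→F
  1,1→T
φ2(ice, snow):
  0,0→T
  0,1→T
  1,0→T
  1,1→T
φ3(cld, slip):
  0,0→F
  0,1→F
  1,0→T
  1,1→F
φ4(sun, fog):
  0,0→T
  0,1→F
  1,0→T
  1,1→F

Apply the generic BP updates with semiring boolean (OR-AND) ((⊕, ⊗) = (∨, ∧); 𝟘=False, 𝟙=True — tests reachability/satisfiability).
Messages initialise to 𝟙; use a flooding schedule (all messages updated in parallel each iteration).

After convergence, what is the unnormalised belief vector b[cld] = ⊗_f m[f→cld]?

init: all messages = 𝟙 over 2 values
r1 m[φ0→sun] = [T, T]
r1 m[φ0→cld] = [T, T]
r1 m[φ1→cld] = [T, T]
r1 m[φ1→snow] = [T, T]
r1 m[φ2→ice] = [T, T]
r1 m[φ2→snow] = [T, T]
r1 m[φ3→cld] = [F, T]
r1 m[φ3→slip] = [T, F]
r1 m[φ4→sun] = [T, T]
r1 m[φ4→fog] = [T, F]
r1 m[sun→φ0] = [T, T]
r1 m[sun→φ4] = [T, T]
r1 m[ice→φ2] = [T, T]
r1 m[cld→φ0] = [T, T]
r1 m[cld→φ1] = [T, T]
r1 m[cld→φ3] = [T, T]
r1 m[slip→φ3] = [T, T]
r1 m[snow→φ1] = [T, T]
r1 m[snow→φ2] = [T, T]
r1 m[fog→φ4] = [T, T]
r2 m[φ0→sun] = [T, T]
r2 m[φ0→cld] = [T, T]
r2 m[φ1→cld] = [T, T]
r2 m[φ1→snow] = [T, T]
r2 m[φ2→ice] = [T, T]
r2 m[φ2→snow] = [T, T]
r2 m[φ3→cld] = [F, T]
r2 m[φ3→slip] = [T, F]
r2 m[φ4→sun] = [T, T]
r2 m[φ4→fog] = [T, F]
r2 m[sun→φ0] = [T, T]
r2 m[sun→φ4] = [T, T]
r2 m[ice→φ2] = [T, T]
r2 m[cld→φ0] = [F, T]
r2 m[cld→φ1] = [F, T]
r2 m[cld→φ3] = [T, T]
r2 m[slip→φ3] = [T, T]
r2 m[snow→φ1] = [T, T]
r2 m[snow→φ2] = [T, T]
r2 m[fog→φ4] = [T, T]
r3 m[φ0→sun] = [T, T]
r3 m[φ0→cld] = [T, T]
r3 m[φ1→cld] = [T, T]
r3 m[φ1→snow] = [F, T]
r3 m[φ2→ice] = [T, T]
r3 m[φ2→snow] = [T, T]
r3 m[φ3→cld] = [F, T]
r3 m[φ3→slip] = [T, F]
r3 m[φ4→sun] = [T, T]
r3 m[φ4→fog] = [T, F]
r3 m[sun→φ0] = [T, T]
r3 m[sun→φ4] = [T, T]
r3 m[ice→φ2] = [T, T]
r3 m[cld→φ0] = [F, T]
r3 m[cld→φ1] = [F, T]
r3 m[cld→φ3] = [T, T]
r3 m[slip→φ3] = [T, T]
r3 m[snow→φ1] = [T, T]
r3 m[snow→φ2] = [T, T]
r3 m[fog→φ4] = [T, T]
r4 m[φ0→sun] = [T, T]
r4 m[φ0→cld] = [T, T]
r4 m[φ1→cld] = [T, T]
r4 m[φ1→snow] = [F, T]
r4 m[φ2→ice] = [T, T]
r4 m[φ2→snow] = [T, T]
r4 m[φ3→cld] = [F, T]
r4 m[φ3→slip] = [T, F]
r4 m[φ4→sun] = [T, T]
r4 m[φ4→fog] = [T, F]
r4 m[sun→φ0] = [T, T]
r4 m[sun→φ4] = [T, T]
r4 m[ice→φ2] = [T, T]
r4 m[cld→φ0] = [F, T]
r4 m[cld→φ1] = [F, T]
r4 m[cld→φ3] = [T, T]
r4 m[slip→φ3] = [T, T]
r4 m[snow→φ1] = [T, T]
r4 m[snow→φ2] = [F, T]
r4 m[fog→φ4] = [T, T]
r5 m[φ0→sun] = [T, T]
r5 m[φ0→cld] = [T, T]
r5 m[φ1→cld] = [T, T]
r5 m[φ1→snow] = [F, T]
r5 m[φ2→ice] = [T, T]
r5 m[φ2→snow] = [T, T]
r5 m[φ3→cld] = [F, T]
r5 m[φ3→slip] = [T, F]
r5 m[φ4→sun] = [T, T]
r5 m[φ4→fog] = [T, F]
r5 m[sun→φ0] = [T, T]
r5 m[sun→φ4] = [T, T]
r5 m[ice→φ2] = [T, T]
r5 m[cld→φ0] = [F, T]
r5 m[cld→φ1] = [F, T]
r5 m[cld→φ3] = [T, T]
r5 m[slip→φ3] = [T, T]
r5 m[snow→φ1] = [T, T]
r5 m[snow→φ2] = [F, T]
r5 m[fog→φ4] = [T, T]
fixed point reached at round 5
b[cld] = ⊗ incoming = [F, T]

b[cld] = [F, T]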